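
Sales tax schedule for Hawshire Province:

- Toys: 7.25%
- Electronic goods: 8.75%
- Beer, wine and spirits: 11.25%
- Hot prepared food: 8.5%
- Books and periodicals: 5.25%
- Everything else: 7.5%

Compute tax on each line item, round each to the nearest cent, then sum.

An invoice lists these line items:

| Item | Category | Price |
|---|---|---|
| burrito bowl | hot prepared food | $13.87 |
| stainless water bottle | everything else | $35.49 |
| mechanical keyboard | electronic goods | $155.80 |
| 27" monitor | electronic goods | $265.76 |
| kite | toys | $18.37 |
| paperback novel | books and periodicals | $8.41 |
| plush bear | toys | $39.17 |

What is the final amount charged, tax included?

Burrito bowl $13.87: hot prepared food → 8.5% → $1.18
Stainless water bottle $35.49: everything else → 7.5% → $2.66
Mechanical keyboard $155.80: electronic goods → 8.75% → $13.63
27" monitor $265.76: electronic goods → 8.75% → $23.25
Kite $18.37: toys → 7.25% → $1.33
Paperback novel $8.41: books and periodicals → 5.25% → $0.44
Plush bear $39.17: toys → 7.25% → $2.84
Subtotal = $536.87; tax = $45.33; total due = $582.20

$582.20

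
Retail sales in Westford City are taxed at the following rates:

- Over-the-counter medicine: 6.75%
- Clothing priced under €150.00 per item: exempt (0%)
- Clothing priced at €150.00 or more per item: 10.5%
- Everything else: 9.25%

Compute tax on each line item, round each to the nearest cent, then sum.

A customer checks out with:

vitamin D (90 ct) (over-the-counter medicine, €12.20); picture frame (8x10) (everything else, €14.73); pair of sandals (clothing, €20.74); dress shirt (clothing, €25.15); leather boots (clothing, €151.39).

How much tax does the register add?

Vitamin D (90 ct) €12.20: over-the-counter medicine → 6.75% → €0.82
Picture frame (8x10) €14.73: everything else → 9.25% → €1.36
Pair of sandals €20.74: clothing, under €150.00 → 0% → €0.00
Dress shirt €25.15: clothing, under €150.00 → 0% → €0.00
Leather boots €151.39: clothing, €150.00 or more → 10.5% → €15.90
Total tax = €0.82 + €1.36 + €15.90 = €18.08

€18.08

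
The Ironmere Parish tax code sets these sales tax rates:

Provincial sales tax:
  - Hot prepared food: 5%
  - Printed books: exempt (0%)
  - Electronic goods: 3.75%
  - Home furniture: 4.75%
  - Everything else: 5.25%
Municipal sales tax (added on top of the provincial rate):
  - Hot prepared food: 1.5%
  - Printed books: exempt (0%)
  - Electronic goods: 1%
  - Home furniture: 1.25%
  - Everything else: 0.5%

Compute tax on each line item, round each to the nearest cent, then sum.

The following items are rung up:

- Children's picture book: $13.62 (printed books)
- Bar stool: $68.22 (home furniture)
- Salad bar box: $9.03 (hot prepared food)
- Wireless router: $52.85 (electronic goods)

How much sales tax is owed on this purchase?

Children's picture book $13.62: printed books → 0% + 0% municipal = 0% → $0.00
Bar stool $68.22: home furniture → 4.75% + 1.25% municipal = 6% → $4.09
Salad bar box $9.03: hot prepared food → 5% + 1.5% municipal = 6.5% → $0.59
Wireless router $52.85: electronic goods → 3.75% + 1% municipal = 4.75% → $2.51
Total tax = $4.09 + $0.59 + $2.51 = $7.19

$7.19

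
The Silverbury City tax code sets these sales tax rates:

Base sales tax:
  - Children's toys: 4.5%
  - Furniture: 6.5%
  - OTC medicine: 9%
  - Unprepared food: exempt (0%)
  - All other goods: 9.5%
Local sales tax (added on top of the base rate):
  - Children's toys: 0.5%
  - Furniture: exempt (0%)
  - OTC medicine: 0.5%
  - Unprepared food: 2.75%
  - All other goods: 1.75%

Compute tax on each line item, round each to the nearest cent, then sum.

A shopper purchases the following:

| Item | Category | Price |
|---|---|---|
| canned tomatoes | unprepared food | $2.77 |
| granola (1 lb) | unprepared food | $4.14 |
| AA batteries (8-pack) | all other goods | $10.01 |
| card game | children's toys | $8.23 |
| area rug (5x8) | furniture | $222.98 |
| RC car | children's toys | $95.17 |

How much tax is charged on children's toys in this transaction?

$5.17

Card game $8.23: children's toys → 4.5% + 0.5% local = 5% → $0.41
RC car $95.17: children's toys → 4.5% + 0.5% local = 5% → $4.76
Tax on children's toys = $0.41 + $4.76 = $5.17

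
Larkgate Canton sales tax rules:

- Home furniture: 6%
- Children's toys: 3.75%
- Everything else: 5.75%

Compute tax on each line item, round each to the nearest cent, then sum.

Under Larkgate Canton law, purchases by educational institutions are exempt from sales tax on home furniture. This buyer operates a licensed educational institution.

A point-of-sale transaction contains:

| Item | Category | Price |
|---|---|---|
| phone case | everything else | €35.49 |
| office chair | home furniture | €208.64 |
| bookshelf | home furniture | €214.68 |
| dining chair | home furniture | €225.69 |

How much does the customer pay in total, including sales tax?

€686.54

Phone case €35.49: everything else → 5.75% → €2.04
Office chair €208.64: home furniture, buyer-exempt → 0% → €0.00
Bookshelf €214.68: home furniture, buyer-exempt → 0% → €0.00
Dining chair €225.69: home furniture, buyer-exempt → 0% → €0.00
Subtotal = €684.50; tax = €2.04; total due = €686.54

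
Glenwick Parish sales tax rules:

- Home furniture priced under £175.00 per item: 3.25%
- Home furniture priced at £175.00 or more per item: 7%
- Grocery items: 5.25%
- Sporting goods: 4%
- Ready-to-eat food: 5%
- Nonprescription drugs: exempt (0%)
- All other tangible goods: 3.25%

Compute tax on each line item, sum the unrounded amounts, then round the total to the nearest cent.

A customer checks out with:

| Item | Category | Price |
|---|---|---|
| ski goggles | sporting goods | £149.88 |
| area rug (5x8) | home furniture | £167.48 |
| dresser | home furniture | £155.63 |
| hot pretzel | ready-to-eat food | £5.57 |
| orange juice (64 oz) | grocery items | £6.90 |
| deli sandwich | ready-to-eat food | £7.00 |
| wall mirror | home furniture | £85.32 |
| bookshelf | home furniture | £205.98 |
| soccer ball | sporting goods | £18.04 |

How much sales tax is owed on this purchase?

Ski goggles £149.88: sporting goods → 4% → £5.9952
Area rug (5x8) £167.48: home furniture, under £175.00 → 3.25% → £5.4431
Dresser £155.63: home furniture, under £175.00 → 3.25% → £5.057975
Hot pretzel £5.57: ready-to-eat food → 5% → £0.2785
Orange juice (64 oz) £6.90: grocery items → 5.25% → £0.36225
Deli sandwich £7.00: ready-to-eat food → 5% → £0.35
Wall mirror £85.32: home furniture, under £175.00 → 3.25% → £2.7729
Bookshelf £205.98: home furniture, £175.00 or more → 7% → £14.4186
Soccer ball £18.04: sporting goods → 4% → £0.7216
Unrounded tax sum = £35.400125 → £35.40

£35.40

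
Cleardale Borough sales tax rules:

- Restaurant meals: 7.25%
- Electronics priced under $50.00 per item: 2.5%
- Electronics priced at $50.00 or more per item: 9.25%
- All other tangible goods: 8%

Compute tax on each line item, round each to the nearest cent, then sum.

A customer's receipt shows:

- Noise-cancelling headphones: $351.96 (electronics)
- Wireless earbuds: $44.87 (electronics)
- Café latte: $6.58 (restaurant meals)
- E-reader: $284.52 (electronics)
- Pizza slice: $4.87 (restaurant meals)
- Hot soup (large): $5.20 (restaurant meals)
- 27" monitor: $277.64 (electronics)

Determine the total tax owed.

Noise-cancelling headphones $351.96: electronics, $50.00 or more → 9.25% → $32.56
Wireless earbuds $44.87: electronics, under $50.00 → 2.5% → $1.12
Café latte $6.58: restaurant meals → 7.25% → $0.48
E-reader $284.52: electronics, $50.00 or more → 9.25% → $26.32
Pizza slice $4.87: restaurant meals → 7.25% → $0.35
Hot soup (large) $5.20: restaurant meals → 7.25% → $0.38
27" monitor $277.64: electronics, $50.00 or more → 9.25% → $25.68
Total tax = $32.56 + $1.12 + $0.48 + $26.32 + $0.35 + $0.38 + $25.68 = $86.89

$86.89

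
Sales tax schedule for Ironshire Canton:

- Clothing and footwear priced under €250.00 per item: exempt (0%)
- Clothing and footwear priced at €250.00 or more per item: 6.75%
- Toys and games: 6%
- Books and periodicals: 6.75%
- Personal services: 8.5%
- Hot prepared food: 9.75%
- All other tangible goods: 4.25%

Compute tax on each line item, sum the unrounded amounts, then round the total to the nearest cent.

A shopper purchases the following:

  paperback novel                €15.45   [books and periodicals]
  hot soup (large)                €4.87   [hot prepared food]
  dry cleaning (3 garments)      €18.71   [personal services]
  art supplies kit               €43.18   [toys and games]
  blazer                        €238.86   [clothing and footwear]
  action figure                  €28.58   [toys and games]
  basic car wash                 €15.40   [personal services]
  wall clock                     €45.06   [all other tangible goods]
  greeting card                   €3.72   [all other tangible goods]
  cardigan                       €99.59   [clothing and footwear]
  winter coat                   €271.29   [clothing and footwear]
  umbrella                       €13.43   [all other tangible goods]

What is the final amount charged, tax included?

€827.82

Paperback novel €15.45: books and periodicals → 6.75% → €1.042875
Hot soup (large) €4.87: hot prepared food → 9.75% → €0.474825
Dry cleaning (3 garments) €18.71: personal services → 8.5% → €1.59035
Art supplies kit €43.18: toys and games → 6% → €2.5908
Blazer €238.86: clothing and footwear, under €250.00 → 0% → €0.00
Action figure €28.58: toys and games → 6% → €1.7148
Basic car wash €15.40: personal services → 8.5% → €1.309
Wall clock €45.06: all other tangible goods → 4.25% → €1.91505
Greeting card €3.72: all other tangible goods → 4.25% → €0.1581
Cardigan €99.59: clothing and footwear, under €250.00 → 0% → €0.00
Winter coat €271.29: clothing and footwear, €250.00 or more → 6.75% → €18.312075
Umbrella €13.43: all other tangible goods → 4.25% → €0.570775
Subtotal = €798.14; unrounded tax = €29.67865 → €29.68; total due = €827.82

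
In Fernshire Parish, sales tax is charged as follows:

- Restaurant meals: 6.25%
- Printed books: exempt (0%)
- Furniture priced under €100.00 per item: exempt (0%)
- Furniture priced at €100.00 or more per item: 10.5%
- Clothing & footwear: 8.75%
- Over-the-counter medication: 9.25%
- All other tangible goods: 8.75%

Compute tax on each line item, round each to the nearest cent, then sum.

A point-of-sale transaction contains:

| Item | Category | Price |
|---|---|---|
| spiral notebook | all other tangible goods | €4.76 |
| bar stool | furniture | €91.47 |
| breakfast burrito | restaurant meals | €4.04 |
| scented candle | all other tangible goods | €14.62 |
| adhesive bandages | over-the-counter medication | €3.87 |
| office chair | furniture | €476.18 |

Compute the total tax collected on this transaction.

Spiral notebook €4.76: all other tangible goods → 8.75% → €0.42
Bar stool €91.47: furniture, under €100.00 → 0% → €0.00
Breakfast burrito €4.04: restaurant meals → 6.25% → €0.25
Scented candle €14.62: all other tangible goods → 8.75% → €1.28
Adhesive bandages €3.87: over-the-counter medication → 9.25% → €0.36
Office chair €476.18: furniture, €100.00 or more → 10.5% → €50.00
Total tax = €0.42 + €0.25 + €1.28 + €0.36 + €50.00 = €52.31

€52.31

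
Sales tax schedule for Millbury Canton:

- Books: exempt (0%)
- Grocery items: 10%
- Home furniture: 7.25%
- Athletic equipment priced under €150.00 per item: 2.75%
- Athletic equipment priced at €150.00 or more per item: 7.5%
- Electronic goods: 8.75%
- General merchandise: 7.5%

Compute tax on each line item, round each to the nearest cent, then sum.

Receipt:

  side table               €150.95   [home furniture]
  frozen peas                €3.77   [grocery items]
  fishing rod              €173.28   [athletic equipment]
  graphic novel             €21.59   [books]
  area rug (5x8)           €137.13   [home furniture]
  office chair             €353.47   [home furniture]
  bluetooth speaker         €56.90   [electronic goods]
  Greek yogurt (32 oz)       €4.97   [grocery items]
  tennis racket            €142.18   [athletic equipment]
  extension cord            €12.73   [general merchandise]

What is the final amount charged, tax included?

Side table €150.95: home furniture → 7.25% → €10.94
Frozen peas €3.77: grocery items → 10% → €0.38
Fishing rod €173.28: athletic equipment, €150.00 or more → 7.5% → €13.00
Graphic novel €21.59: books → 0% → €0.00
Area rug (5x8) €137.13: home furniture → 7.25% → €9.94
Office chair €353.47: home furniture → 7.25% → €25.63
Bluetooth speaker €56.90: electronic goods → 8.75% → €4.98
Greek yogurt (32 oz) €4.97: grocery items → 10% → €0.50
Tennis racket €142.18: athletic equipment, under €150.00 → 2.75% → €3.91
Extension cord €12.73: general merchandise → 7.5% → €0.95
Subtotal = €1056.97; tax = €70.23; total due = €1127.20

€1127.20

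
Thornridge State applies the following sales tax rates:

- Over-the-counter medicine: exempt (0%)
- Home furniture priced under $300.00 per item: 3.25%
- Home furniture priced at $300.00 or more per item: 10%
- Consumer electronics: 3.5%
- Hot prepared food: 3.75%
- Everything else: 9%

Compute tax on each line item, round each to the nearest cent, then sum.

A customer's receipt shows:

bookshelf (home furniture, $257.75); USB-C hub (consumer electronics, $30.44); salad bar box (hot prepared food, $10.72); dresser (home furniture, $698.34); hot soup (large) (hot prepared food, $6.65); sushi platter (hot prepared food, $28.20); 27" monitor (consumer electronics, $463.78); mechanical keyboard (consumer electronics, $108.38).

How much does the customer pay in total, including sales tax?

$1705.27

Bookshelf $257.75: home furniture, under $300.00 → 3.25% → $8.38
USB-C hub $30.44: consumer electronics → 3.5% → $1.07
Salad bar box $10.72: hot prepared food → 3.75% → $0.40
Dresser $698.34: home furniture, $300.00 or more → 10% → $69.83
Hot soup (large) $6.65: hot prepared food → 3.75% → $0.25
Sushi platter $28.20: hot prepared food → 3.75% → $1.06
27" monitor $463.78: consumer electronics → 3.5% → $16.23
Mechanical keyboard $108.38: consumer electronics → 3.5% → $3.79
Subtotal = $1604.26; tax = $101.01; total due = $1705.27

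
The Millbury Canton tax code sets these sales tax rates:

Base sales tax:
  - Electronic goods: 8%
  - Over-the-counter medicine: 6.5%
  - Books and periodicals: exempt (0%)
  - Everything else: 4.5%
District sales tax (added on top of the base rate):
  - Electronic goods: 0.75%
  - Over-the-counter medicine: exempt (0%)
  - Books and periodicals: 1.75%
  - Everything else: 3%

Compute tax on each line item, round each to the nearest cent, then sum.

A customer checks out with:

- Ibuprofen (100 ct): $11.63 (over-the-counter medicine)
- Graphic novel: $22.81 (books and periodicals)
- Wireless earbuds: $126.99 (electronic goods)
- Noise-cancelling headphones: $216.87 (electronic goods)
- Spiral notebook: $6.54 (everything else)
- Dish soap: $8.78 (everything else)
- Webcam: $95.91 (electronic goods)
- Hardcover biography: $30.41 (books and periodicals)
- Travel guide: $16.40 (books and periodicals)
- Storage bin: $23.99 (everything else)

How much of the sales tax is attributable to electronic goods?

$38.48

Wireless earbuds $126.99: electronic goods → 8% + 0.75% district = 8.75% → $11.11
Noise-cancelling headphones $216.87: electronic goods → 8% + 0.75% district = 8.75% → $18.98
Webcam $95.91: electronic goods → 8% + 0.75% district = 8.75% → $8.39
Tax on electronic goods = $11.11 + $18.98 + $8.39 = $38.48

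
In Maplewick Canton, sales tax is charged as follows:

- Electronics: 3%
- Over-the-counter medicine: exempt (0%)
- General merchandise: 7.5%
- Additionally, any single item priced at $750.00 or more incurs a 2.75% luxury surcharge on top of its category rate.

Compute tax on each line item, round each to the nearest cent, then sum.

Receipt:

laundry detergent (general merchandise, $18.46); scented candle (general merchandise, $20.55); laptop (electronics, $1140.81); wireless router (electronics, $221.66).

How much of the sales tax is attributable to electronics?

$72.25

Laptop $1140.81: electronics → 3% + 2.75% surcharge = 5.75% → $65.60
Wireless router $221.66: electronics → 3% → $6.65
Tax on electronics = $65.60 + $6.65 = $72.25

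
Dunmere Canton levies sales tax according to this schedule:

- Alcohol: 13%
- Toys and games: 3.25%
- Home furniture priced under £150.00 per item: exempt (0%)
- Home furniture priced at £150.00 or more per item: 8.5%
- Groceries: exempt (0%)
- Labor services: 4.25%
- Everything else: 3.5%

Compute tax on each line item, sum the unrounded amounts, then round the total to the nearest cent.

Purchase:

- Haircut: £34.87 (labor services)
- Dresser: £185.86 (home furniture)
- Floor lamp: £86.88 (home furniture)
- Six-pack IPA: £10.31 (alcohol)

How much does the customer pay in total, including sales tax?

Haircut £34.87: labor services → 4.25% → £1.481975
Dresser £185.86: home furniture, £150.00 or more → 8.5% → £15.7981
Floor lamp £86.88: home furniture, under £150.00 → 0% → £0.00
Six-pack IPA £10.31: alcohol → 13% → £1.3403
Subtotal = £317.92; unrounded tax = £18.620375 → £18.62; total due = £336.54

£336.54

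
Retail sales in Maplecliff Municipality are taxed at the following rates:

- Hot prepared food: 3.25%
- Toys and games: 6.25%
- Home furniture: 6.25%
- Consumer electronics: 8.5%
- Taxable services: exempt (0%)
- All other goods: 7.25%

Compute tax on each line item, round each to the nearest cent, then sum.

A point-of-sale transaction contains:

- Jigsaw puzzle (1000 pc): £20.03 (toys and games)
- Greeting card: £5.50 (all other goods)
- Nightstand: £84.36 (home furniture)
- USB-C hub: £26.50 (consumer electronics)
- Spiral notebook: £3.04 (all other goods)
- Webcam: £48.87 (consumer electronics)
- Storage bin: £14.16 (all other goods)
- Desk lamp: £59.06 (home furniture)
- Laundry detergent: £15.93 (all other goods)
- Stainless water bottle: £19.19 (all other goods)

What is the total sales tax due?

£20.80

Jigsaw puzzle (1000 pc) £20.03: toys and games → 6.25% → £1.25
Greeting card £5.50: all other goods → 7.25% → £0.40
Nightstand £84.36: home furniture → 6.25% → £5.27
USB-C hub £26.50: consumer electronics → 8.5% → £2.25
Spiral notebook £3.04: all other goods → 7.25% → £0.22
Webcam £48.87: consumer electronics → 8.5% → £4.15
Storage bin £14.16: all other goods → 7.25% → £1.03
Desk lamp £59.06: home furniture → 6.25% → £3.69
Laundry detergent £15.93: all other goods → 7.25% → £1.15
Stainless water bottle £19.19: all other goods → 7.25% → £1.39
Total tax = £1.25 + £0.40 + £5.27 + £2.25 + £0.22 + £4.15 + £1.03 + £3.69 + £1.15 + £1.39 = £20.80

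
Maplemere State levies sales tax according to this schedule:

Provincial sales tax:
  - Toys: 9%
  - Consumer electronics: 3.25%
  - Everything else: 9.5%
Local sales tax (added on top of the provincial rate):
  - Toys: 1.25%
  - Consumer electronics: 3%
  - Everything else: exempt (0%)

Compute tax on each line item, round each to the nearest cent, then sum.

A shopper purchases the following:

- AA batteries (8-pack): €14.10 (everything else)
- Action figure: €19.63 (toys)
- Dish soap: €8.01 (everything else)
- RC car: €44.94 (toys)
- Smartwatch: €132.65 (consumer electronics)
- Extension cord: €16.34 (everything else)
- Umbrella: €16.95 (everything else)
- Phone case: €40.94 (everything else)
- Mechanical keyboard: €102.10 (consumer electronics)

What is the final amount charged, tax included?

€426.10

AA batteries (8-pack) €14.10: everything else → 9.5% + 0% local = 9.5% → €1.34
Action figure €19.63: toys → 9% + 1.25% local = 10.25% → €2.01
Dish soap €8.01: everything else → 9.5% + 0% local = 9.5% → €0.76
RC car €44.94: toys → 9% + 1.25% local = 10.25% → €4.61
Smartwatch €132.65: consumer electronics → 3.25% + 3% local = 6.25% → €8.29
Extension cord €16.34: everything else → 9.5% + 0% local = 9.5% → €1.55
Umbrella €16.95: everything else → 9.5% + 0% local = 9.5% → €1.61
Phone case €40.94: everything else → 9.5% + 0% local = 9.5% → €3.89
Mechanical keyboard €102.10: consumer electronics → 3.25% + 3% local = 6.25% → €6.38
Subtotal = €395.66; tax = €30.44; total due = €426.10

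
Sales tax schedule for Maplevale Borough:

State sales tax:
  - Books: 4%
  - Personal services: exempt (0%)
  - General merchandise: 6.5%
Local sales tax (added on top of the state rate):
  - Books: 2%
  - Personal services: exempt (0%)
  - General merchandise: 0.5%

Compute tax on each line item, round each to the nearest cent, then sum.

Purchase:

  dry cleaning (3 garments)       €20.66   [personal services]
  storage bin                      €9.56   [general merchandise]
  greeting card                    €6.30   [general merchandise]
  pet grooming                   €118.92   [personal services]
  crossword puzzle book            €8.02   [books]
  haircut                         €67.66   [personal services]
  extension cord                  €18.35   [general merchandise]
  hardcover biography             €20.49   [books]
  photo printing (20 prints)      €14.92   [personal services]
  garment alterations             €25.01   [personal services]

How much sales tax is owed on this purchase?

€4.10

Dry cleaning (3 garments) €20.66: personal services → 0% + 0% local = 0% → €0.00
Storage bin €9.56: general merchandise → 6.5% + 0.5% local = 7% → €0.67
Greeting card €6.30: general merchandise → 6.5% + 0.5% local = 7% → €0.44
Pet grooming €118.92: personal services → 0% + 0% local = 0% → €0.00
Crossword puzzle book €8.02: books → 4% + 2% local = 6% → €0.48
Haircut €67.66: personal services → 0% + 0% local = 0% → €0.00
Extension cord €18.35: general merchandise → 6.5% + 0.5% local = 7% → €1.28
Hardcover biography €20.49: books → 4% + 2% local = 6% → €1.23
Photo printing (20 prints) €14.92: personal services → 0% + 0% local = 0% → €0.00
Garment alterations €25.01: personal services → 0% + 0% local = 0% → €0.00
Total tax = €0.67 + €0.44 + €0.48 + €1.28 + €1.23 = €4.10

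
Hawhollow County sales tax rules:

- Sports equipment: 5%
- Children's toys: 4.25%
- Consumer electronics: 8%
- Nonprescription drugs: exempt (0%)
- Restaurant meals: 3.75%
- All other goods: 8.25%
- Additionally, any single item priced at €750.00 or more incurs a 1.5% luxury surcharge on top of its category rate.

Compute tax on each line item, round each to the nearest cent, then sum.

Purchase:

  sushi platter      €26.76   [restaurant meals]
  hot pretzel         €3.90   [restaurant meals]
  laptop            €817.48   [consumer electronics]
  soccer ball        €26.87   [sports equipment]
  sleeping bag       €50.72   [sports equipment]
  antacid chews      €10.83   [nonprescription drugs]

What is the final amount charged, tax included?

€1019.25

Sushi platter €26.76: restaurant meals → 3.75% → €1.00
Hot pretzel €3.90: restaurant meals → 3.75% → €0.15
Laptop €817.48: consumer electronics → 8% + 1.5% surcharge = 9.5% → €77.66
Soccer ball €26.87: sports equipment → 5% → €1.34
Sleeping bag €50.72: sports equipment → 5% → €2.54
Antacid chews €10.83: nonprescription drugs → 0% → €0.00
Subtotal = €936.56; tax = €82.69; total due = €1019.25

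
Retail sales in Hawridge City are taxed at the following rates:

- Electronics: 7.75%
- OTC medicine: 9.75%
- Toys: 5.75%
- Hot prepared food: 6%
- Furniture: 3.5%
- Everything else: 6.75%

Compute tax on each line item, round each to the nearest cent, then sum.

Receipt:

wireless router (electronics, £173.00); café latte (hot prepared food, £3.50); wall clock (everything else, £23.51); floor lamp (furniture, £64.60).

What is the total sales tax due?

Wireless router £173.00: electronics → 7.75% → £13.41
Café latte £3.50: hot prepared food → 6% → £0.21
Wall clock £23.51: everything else → 6.75% → £1.59
Floor lamp £64.60: furniture → 3.5% → £2.26
Total tax = £13.41 + £0.21 + £1.59 + £2.26 = £17.47

£17.47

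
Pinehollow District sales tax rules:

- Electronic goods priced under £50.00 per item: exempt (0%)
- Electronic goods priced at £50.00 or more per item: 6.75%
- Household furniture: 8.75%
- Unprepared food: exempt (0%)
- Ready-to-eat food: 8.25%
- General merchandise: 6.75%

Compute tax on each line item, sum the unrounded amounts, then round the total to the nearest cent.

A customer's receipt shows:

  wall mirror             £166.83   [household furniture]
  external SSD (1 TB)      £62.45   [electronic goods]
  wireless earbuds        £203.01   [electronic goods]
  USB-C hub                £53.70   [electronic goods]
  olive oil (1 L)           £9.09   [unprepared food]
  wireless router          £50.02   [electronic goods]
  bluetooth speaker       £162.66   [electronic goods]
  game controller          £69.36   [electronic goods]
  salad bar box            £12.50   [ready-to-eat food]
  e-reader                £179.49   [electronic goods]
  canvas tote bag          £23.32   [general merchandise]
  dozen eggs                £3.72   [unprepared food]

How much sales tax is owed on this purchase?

£69.90

Wall mirror £166.83: household furniture → 8.75% → £14.597625
External SSD (1 TB) £62.45: electronic goods, £50.00 or more → 6.75% → £4.215375
Wireless earbuds £203.01: electronic goods, £50.00 or more → 6.75% → £13.703175
USB-C hub £53.70: electronic goods, £50.00 or more → 6.75% → £3.62475
Olive oil (1 L) £9.09: unprepared food → 0% → £0.00
Wireless router £50.02: electronic goods, £50.00 or more → 6.75% → £3.37635
Bluetooth speaker £162.66: electronic goods, £50.00 or more → 6.75% → £10.97955
Game controller £69.36: electronic goods, £50.00 or more → 6.75% → £4.6818
Salad bar box £12.50: ready-to-eat food → 8.25% → £1.03125
E-reader £179.49: electronic goods, £50.00 or more → 6.75% → £12.115575
Canvas tote bag £23.32: general merchandise → 6.75% → £1.5741
Dozen eggs £3.72: unprepared food → 0% → £0.00
Unrounded tax sum = £69.89955 → £69.90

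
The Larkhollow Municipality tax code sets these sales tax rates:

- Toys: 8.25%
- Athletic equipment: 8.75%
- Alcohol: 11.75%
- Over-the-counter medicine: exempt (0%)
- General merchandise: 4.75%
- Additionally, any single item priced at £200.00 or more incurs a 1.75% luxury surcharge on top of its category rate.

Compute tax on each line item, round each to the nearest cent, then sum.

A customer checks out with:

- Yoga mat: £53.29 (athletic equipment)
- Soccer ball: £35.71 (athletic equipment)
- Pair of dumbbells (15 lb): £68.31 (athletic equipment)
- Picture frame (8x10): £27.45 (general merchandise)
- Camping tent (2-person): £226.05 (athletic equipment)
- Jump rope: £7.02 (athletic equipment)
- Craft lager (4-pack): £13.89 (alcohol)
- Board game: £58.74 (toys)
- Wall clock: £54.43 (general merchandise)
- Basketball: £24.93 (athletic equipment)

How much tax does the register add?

Yoga mat £53.29: athletic equipment → 8.75% → £4.66
Soccer ball £35.71: athletic equipment → 8.75% → £3.12
Pair of dumbbells (15 lb) £68.31: athletic equipment → 8.75% → £5.98
Picture frame (8x10) £27.45: general merchandise → 4.75% → £1.30
Camping tent (2-person) £226.05: athletic equipment → 8.75% + 1.75% surcharge = 10.5% → £23.74
Jump rope £7.02: athletic equipment → 8.75% → £0.61
Craft lager (4-pack) £13.89: alcohol → 11.75% → £1.63
Board game £58.74: toys → 8.25% → £4.85
Wall clock £54.43: general merchandise → 4.75% → £2.59
Basketball £24.93: athletic equipment → 8.75% → £2.18
Total tax = £4.66 + £3.12 + £5.98 + £1.30 + £23.74 + £0.61 + £1.63 + £4.85 + £2.59 + £2.18 = £50.66

£50.66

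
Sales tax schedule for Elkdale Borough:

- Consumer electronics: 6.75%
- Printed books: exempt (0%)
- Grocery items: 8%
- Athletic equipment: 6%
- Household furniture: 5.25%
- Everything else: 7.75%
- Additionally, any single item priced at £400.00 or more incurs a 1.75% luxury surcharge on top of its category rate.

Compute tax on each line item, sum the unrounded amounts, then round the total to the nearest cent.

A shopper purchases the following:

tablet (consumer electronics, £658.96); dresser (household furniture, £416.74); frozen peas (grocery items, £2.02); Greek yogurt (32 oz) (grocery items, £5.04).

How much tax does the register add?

Tablet £658.96: consumer electronics → 6.75% + 1.75% surcharge = 8.5% → £56.0116
Dresser £416.74: household furniture → 5.25% + 1.75% surcharge = 7% → £29.1718
Frozen peas £2.02: grocery items → 8% → £0.1616
Greek yogurt (32 oz) £5.04: grocery items → 8% → £0.4032
Unrounded tax sum = £85.7482 → £85.75

£85.75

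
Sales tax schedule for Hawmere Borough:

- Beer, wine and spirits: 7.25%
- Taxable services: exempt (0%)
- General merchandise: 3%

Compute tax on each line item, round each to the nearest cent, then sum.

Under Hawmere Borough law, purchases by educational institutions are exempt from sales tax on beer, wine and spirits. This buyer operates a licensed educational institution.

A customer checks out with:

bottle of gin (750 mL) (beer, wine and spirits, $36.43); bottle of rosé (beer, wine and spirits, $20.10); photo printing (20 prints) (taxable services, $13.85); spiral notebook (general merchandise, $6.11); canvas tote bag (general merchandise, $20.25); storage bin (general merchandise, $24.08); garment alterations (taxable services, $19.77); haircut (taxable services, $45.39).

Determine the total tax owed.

$1.51

Bottle of gin (750 mL) $36.43: beer, wine and spirits, buyer-exempt → 0% → $0.00
Bottle of rosé $20.10: beer, wine and spirits, buyer-exempt → 0% → $0.00
Photo printing (20 prints) $13.85: taxable services → 0% → $0.00
Spiral notebook $6.11: general merchandise → 3% → $0.18
Canvas tote bag $20.25: general merchandise → 3% → $0.61
Storage bin $24.08: general merchandise → 3% → $0.72
Garment alterations $19.77: taxable services → 0% → $0.00
Haircut $45.39: taxable services → 0% → $0.00
Total tax = $0.18 + $0.61 + $0.72 = $1.51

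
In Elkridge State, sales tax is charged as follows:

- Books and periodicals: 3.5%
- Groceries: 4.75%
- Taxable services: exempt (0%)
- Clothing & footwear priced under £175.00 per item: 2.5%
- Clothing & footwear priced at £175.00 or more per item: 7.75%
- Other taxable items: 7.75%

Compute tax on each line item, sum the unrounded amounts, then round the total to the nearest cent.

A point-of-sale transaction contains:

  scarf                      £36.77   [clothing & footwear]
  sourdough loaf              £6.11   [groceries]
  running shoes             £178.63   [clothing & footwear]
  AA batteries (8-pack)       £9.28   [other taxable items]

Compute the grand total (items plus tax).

£246.56

Scarf £36.77: clothing & footwear, under £175.00 → 2.5% → £0.91925
Sourdough loaf £6.11: groceries → 4.75% → £0.290225
Running shoes £178.63: clothing & footwear, £175.00 or more → 7.75% → £13.843825
AA batteries (8-pack) £9.28: other taxable items → 7.75% → £0.7192
Subtotal = £230.79; unrounded tax = £15.7725 → £15.77; total due = £246.56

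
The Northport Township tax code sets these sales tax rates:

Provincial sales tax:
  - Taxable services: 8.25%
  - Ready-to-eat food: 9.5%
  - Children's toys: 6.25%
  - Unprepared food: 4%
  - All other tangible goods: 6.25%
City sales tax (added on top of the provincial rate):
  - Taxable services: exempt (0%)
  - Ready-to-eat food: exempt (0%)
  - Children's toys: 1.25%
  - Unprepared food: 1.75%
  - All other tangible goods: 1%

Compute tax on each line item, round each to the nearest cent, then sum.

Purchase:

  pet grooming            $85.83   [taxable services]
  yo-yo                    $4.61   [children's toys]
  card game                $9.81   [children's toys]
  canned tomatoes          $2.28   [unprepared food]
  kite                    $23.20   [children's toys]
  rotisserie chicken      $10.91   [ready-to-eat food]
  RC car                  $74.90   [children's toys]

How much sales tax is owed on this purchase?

$16.70

Pet grooming $85.83: taxable services → 8.25% + 0% city = 8.25% → $7.08
Yo-yo $4.61: children's toys → 6.25% + 1.25% city = 7.5% → $0.35
Card game $9.81: children's toys → 6.25% + 1.25% city = 7.5% → $0.74
Canned tomatoes $2.28: unprepared food → 4% + 1.75% city = 5.75% → $0.13
Kite $23.20: children's toys → 6.25% + 1.25% city = 7.5% → $1.74
Rotisserie chicken $10.91: ready-to-eat food → 9.5% + 0% city = 9.5% → $1.04
RC car $74.90: children's toys → 6.25% + 1.25% city = 7.5% → $5.62
Total tax = $7.08 + $0.35 + $0.74 + $0.13 + $1.74 + $1.04 + $5.62 = $16.70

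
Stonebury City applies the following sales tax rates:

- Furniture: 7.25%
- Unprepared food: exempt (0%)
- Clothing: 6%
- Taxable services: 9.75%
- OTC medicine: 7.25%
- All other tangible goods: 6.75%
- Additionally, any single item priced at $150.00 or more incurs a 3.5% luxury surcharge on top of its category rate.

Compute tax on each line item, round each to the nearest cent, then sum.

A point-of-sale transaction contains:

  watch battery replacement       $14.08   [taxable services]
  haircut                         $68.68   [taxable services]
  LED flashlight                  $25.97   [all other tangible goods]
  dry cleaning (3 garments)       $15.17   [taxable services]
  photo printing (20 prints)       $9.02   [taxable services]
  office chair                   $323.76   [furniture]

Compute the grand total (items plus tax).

Watch battery replacement $14.08: taxable services → 9.75% → $1.37
Haircut $68.68: taxable services → 9.75% → $6.70
LED flashlight $25.97: all other tangible goods → 6.75% → $1.75
Dry cleaning (3 garments) $15.17: taxable services → 9.75% → $1.48
Photo printing (20 prints) $9.02: taxable services → 9.75% → $0.88
Office chair $323.76: furniture → 7.25% + 3.5% surcharge = 10.75% → $34.80
Subtotal = $456.68; tax = $46.98; total due = $503.66

$503.66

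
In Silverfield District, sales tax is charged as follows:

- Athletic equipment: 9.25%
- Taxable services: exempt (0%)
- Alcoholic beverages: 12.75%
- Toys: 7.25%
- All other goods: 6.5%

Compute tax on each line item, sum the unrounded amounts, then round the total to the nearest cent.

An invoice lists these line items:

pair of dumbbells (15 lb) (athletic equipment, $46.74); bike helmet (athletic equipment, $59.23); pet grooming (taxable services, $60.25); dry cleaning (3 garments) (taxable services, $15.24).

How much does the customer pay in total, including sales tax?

Pair of dumbbells (15 lb) $46.74: athletic equipment → 9.25% → $4.32345
Bike helmet $59.23: athletic equipment → 9.25% → $5.478775
Pet grooming $60.25: taxable services → 0% → $0.00
Dry cleaning (3 garments) $15.24: taxable services → 0% → $0.00
Subtotal = $181.46; unrounded tax = $9.802225 → $9.80; total due = $191.26

$191.26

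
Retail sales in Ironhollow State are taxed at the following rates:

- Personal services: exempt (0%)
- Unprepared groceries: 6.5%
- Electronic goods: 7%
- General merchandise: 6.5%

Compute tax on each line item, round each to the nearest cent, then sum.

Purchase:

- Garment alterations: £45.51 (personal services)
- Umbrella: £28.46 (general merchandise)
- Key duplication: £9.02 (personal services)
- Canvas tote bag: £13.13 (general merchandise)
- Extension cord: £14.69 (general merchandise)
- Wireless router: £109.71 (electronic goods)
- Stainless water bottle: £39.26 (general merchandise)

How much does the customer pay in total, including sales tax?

Garment alterations £45.51: personal services → 0% → £0.00
Umbrella £28.46: general merchandise → 6.5% → £1.85
Key duplication £9.02: personal services → 0% → £0.00
Canvas tote bag £13.13: general merchandise → 6.5% → £0.85
Extension cord £14.69: general merchandise → 6.5% → £0.95
Wireless router £109.71: electronic goods → 7% → £7.68
Stainless water bottle £39.26: general merchandise → 6.5% → £2.55
Subtotal = £259.78; tax = £13.88; total due = £273.66

£273.66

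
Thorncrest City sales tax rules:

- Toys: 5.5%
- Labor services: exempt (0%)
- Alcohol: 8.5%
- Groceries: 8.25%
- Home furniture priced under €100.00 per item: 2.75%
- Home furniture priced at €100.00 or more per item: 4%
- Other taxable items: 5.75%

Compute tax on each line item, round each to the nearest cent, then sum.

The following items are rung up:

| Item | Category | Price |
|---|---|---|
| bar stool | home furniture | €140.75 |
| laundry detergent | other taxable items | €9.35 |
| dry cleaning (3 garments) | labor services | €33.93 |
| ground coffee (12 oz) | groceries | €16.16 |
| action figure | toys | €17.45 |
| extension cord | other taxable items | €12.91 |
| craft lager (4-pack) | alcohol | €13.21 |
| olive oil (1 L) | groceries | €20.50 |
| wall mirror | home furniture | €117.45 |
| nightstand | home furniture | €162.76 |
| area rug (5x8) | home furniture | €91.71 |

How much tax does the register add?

Bar stool €140.75: home furniture, €100.00 or more → 4% → €5.63
Laundry detergent €9.35: other taxable items → 5.75% → €0.54
Dry cleaning (3 garments) €33.93: labor services → 0% → €0.00
Ground coffee (12 oz) €16.16: groceries → 8.25% → €1.33
Action figure €17.45: toys → 5.5% → €0.96
Extension cord €12.91: other taxable items → 5.75% → €0.74
Craft lager (4-pack) €13.21: alcohol → 8.5% → €1.12
Olive oil (1 L) €20.50: groceries → 8.25% → €1.69
Wall mirror €117.45: home furniture, €100.00 or more → 4% → €4.70
Nightstand €162.76: home furniture, €100.00 or more → 4% → €6.51
Area rug (5x8) €91.71: home furniture, under €100.00 → 2.75% → €2.52
Total tax = €5.63 + €0.54 + €1.33 + €0.96 + €0.74 + €1.12 + €1.69 + €4.70 + €6.51 + €2.52 = €25.74

€25.74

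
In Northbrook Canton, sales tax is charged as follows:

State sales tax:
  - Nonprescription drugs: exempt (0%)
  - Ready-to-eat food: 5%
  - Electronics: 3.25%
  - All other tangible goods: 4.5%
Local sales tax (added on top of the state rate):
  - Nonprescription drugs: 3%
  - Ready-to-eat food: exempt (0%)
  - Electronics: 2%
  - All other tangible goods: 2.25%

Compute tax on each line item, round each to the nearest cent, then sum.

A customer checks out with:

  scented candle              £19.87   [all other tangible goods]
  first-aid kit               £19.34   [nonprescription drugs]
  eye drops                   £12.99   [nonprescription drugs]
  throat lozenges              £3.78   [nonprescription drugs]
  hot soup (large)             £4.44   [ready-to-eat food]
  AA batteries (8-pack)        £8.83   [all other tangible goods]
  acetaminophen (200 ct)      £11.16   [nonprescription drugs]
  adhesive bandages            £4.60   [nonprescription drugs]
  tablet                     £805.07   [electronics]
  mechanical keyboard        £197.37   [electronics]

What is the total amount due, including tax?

£1143.79

Scented candle £19.87: all other tangible goods → 4.5% + 2.25% local = 6.75% → £1.34
First-aid kit £19.34: nonprescription drugs → 0% + 3% local = 3% → £0.58
Eye drops £12.99: nonprescription drugs → 0% + 3% local = 3% → £0.39
Throat lozenges £3.78: nonprescription drugs → 0% + 3% local = 3% → £0.11
Hot soup (large) £4.44: ready-to-eat food → 5% + 0% local = 5% → £0.22
AA batteries (8-pack) £8.83: all other tangible goods → 4.5% + 2.25% local = 6.75% → £0.60
Acetaminophen (200 ct) £11.16: nonprescription drugs → 0% + 3% local = 3% → £0.33
Adhesive bandages £4.60: nonprescription drugs → 0% + 3% local = 3% → £0.14
Tablet £805.07: electronics → 3.25% + 2% local = 5.25% → £42.27
Mechanical keyboard £197.37: electronics → 3.25% + 2% local = 5.25% → £10.36
Subtotal = £1087.45; tax = £56.34; total due = £1143.79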